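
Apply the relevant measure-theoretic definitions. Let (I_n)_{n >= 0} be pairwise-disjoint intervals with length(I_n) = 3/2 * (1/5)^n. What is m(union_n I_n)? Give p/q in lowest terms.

By countable additivity of the Lebesgue measure on pairwise disjoint measurable sets,
  m(union_{n >= 0} I_n) = sum_{n >= 0} m(I_n) = sum_{n >= 0} a * r^n,
  with a = 3/2 and r = 1/5.
Since 0 < r = 1/5 < 1, the geometric series converges:
  sum_{n >= 0} a * r^n = a / (1 - r).
  = 3/2 / (1 - 1/5)
  = 3/2 / (4/5)
  = 15/8.

15/8


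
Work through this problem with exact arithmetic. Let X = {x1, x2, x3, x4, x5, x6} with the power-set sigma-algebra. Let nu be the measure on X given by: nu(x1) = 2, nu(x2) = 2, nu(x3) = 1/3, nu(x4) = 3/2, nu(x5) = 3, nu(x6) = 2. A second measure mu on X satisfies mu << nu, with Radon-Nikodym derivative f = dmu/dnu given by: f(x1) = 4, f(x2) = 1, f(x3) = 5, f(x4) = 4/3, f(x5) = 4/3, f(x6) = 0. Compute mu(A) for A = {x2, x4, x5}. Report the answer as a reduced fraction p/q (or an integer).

By the defining property of the Radon-Nikodym derivative, for every measurable set A,
  mu(A) = integral_A f dnu.
Since nu is a discrete measure concentrated on the atoms of X, the integral over A reduces to the sum
  mu(A) = sum_{x in A} f(x) * nu({x}).
Computing each term:
  x2: f(x2) * nu(x2) = 1 * 2 = 2.
  x4: f(x4) * nu(x4) = 4/3 * 3/2 = 2.
  x5: f(x5) * nu(x5) = 4/3 * 3 = 4.
Summing: mu(A) = 2 + 2 + 4 = 8.

8


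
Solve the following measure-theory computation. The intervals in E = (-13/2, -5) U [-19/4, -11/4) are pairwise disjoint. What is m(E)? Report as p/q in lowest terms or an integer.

For pairwise disjoint intervals, m(union_i I_i) = sum_i m(I_i),
and m is invariant under swapping open/closed endpoints (single points have measure 0).
So m(E) = sum_i (b_i - a_i).
  I_1 has length -5 - (-13/2) = 3/2.
  I_2 has length -11/4 - (-19/4) = 2.
Summing:
  m(E) = 3/2 + 2 = 7/2.

7/2


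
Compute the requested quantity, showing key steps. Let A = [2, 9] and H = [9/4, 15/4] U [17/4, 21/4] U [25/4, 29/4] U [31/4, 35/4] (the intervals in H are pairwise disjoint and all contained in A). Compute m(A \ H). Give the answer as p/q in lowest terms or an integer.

The ambient interval has length m(A) = 9 - 2 = 7.
Since the holes are disjoint and sit inside A, by finite additivity
  m(H) = sum_i (b_i - a_i), and m(A \ H) = m(A) - m(H).
Computing the hole measures:
  m(H_1) = 15/4 - 9/4 = 3/2.
  m(H_2) = 21/4 - 17/4 = 1.
  m(H_3) = 29/4 - 25/4 = 1.
  m(H_4) = 35/4 - 31/4 = 1.
Summed: m(H) = 3/2 + 1 + 1 + 1 = 9/2.
So m(A \ H) = 7 - 9/2 = 5/2.

5/2


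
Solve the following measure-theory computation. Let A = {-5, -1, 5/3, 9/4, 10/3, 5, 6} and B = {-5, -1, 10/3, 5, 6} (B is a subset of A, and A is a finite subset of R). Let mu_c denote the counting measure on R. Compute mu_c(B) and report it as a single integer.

Counting measure assigns mu_c(E) = |E| (number of elements) when E is finite.
B has 5 element(s), so mu_c(B) = 5.

5


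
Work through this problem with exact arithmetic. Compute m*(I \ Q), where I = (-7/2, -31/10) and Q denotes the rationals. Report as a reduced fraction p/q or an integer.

The interval I = (-7/2, -31/10) has m(I) = -31/10 - (-7/2) = 2/5 (endpoints are measure-zero, so open/closed/half-open agree). Write I = (I cap Q) u (I \ Q). The rationals in I are countable, so m*(I cap Q) = 0 (cover each rational by intervals whose total length is arbitrarily small). By countable subadditivity m*(I) <= m*(I cap Q) + m*(I \ Q), hence m*(I \ Q) >= m(I) = 2/5. The reverse inequality m*(I \ Q) <= m*(I) = 2/5 is trivial since (I \ Q) is a subset of I. Therefore m*(I \ Q) = 2/5.

2/5


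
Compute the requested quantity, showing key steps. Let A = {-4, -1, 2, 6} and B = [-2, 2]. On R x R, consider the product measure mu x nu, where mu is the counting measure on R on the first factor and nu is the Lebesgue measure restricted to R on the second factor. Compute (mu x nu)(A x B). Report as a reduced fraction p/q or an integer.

For a measurable rectangle A x B, the product measure satisfies
  (mu x nu)(A x B) = mu(A) * nu(B).
  mu(A) = 4.
  nu(B) = 4.
  (mu x nu)(A x B) = 4 * 4 = 16.

16


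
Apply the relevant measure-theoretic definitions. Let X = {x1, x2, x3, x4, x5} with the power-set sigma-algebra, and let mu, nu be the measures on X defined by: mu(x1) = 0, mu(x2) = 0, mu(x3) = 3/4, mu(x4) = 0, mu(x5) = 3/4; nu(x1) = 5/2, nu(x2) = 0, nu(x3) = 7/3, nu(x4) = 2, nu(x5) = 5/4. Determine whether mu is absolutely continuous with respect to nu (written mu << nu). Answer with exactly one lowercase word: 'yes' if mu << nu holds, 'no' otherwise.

mu << nu means: every nu-null measurable set is also mu-null; equivalently, for every atom x, if nu({x}) = 0 then mu({x}) = 0.
Checking each atom:
  x1: nu = 5/2 > 0 -> no constraint.
  x2: nu = 0, mu = 0 -> consistent with mu << nu.
  x3: nu = 7/3 > 0 -> no constraint.
  x4: nu = 2 > 0 -> no constraint.
  x5: nu = 5/4 > 0 -> no constraint.
No atom violates the condition. Therefore mu << nu.

yes


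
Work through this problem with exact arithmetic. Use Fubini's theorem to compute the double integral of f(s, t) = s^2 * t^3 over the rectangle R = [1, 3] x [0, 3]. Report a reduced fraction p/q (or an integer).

f(s, t) is a tensor product of a function of s and a function of t, and both factors are bounded continuous (hence Lebesgue integrable) on the rectangle, so Fubini's theorem applies:
  integral_R f d(m x m) = (integral_a1^b1 s^2 ds) * (integral_a2^b2 t^3 dt).
Inner integral in s: integral_{1}^{3} s^2 ds = (3^3 - 1^3)/3
  = 26/3.
Inner integral in t: integral_{0}^{3} t^3 dt = (3^4 - 0^4)/4
  = 81/4.
Product: (26/3) * (81/4) = 351/2.

351/2


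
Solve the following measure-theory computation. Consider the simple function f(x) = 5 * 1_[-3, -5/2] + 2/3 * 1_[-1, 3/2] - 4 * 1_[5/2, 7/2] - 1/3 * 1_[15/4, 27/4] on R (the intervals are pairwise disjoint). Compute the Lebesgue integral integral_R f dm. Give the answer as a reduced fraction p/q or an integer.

For a simple function f = sum_i c_i * 1_{A_i} with disjoint A_i,
  integral f dm = sum_i c_i * m(A_i).
Lengths of the A_i:
  m(A_1) = -5/2 - (-3) = 1/2.
  m(A_2) = 3/2 - (-1) = 5/2.
  m(A_3) = 7/2 - 5/2 = 1.
  m(A_4) = 27/4 - 15/4 = 3.
Contributions c_i * m(A_i):
  (5) * (1/2) = 5/2.
  (2/3) * (5/2) = 5/3.
  (-4) * (1) = -4.
  (-1/3) * (3) = -1.
Total: 5/2 + 5/3 - 4 - 1 = -5/6.

-5/6


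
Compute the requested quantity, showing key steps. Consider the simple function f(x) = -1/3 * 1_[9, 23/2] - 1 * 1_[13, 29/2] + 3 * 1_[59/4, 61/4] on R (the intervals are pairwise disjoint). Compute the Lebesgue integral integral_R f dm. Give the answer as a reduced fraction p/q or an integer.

For a simple function f = sum_i c_i * 1_{A_i} with disjoint A_i,
  integral f dm = sum_i c_i * m(A_i).
Lengths of the A_i:
  m(A_1) = 23/2 - 9 = 5/2.
  m(A_2) = 29/2 - 13 = 3/2.
  m(A_3) = 61/4 - 59/4 = 1/2.
Contributions c_i * m(A_i):
  (-1/3) * (5/2) = -5/6.
  (-1) * (3/2) = -3/2.
  (3) * (1/2) = 3/2.
Total: -5/6 - 3/2 + 3/2 = -5/6.

-5/6


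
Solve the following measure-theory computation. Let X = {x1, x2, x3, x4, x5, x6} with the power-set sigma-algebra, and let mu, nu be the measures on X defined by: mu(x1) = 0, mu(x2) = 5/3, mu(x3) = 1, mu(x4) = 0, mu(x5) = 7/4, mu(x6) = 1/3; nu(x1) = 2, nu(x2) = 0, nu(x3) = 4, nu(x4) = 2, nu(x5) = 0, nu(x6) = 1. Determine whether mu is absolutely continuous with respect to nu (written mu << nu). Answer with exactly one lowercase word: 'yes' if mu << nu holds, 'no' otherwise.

mu << nu means: every nu-null measurable set is also mu-null; equivalently, for every atom x, if nu({x}) = 0 then mu({x}) = 0.
Checking each atom:
  x1: nu = 2 > 0 -> no constraint.
  x2: nu = 0, mu = 5/3 > 0 -> violates mu << nu.
  x3: nu = 4 > 0 -> no constraint.
  x4: nu = 2 > 0 -> no constraint.
  x5: nu = 0, mu = 7/4 > 0 -> violates mu << nu.
  x6: nu = 1 > 0 -> no constraint.
The atom(s) x2, x5 violate the condition (nu = 0 but mu > 0). Therefore mu is NOT absolutely continuous w.r.t. nu.

no


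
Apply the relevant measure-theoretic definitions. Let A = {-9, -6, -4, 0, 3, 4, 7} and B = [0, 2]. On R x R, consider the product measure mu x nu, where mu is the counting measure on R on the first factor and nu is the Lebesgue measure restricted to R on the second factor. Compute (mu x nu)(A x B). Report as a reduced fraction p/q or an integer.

For a measurable rectangle A x B, the product measure satisfies
  (mu x nu)(A x B) = mu(A) * nu(B).
  mu(A) = 7.
  nu(B) = 2.
  (mu x nu)(A x B) = 7 * 2 = 14.

14


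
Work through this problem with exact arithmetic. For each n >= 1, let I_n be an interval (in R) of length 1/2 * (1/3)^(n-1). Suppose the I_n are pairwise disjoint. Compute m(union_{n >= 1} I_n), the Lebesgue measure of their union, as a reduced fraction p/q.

By countable additivity of the Lebesgue measure on pairwise disjoint measurable sets,
  m(union_{n >= 1} I_n) = sum_{n >= 1} m(I_n) = sum_{n >= 1} a * r^(n-1),
  with a = 1/2 and r = 1/3.
Since 0 < r = 1/3 < 1, the geometric series converges:
  sum_{n >= 1} a * r^(n-1) = a / (1 - r).
  = 1/2 / (1 - 1/3)
  = 1/2 / (2/3)
  = 3/4.

3/4


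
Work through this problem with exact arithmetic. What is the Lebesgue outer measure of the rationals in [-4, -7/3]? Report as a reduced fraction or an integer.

E = Q cap [-4, -7/3] is a subset of Q, which is countable. Enumerate Q = {q_1, q_2, ...}; for any eps > 0, cover q_k by the open interval (q_k - eps/2^(k+1), q_k + eps/2^(k+1)), of length eps/2^k. The total cover length is sum_{k>=1} eps/2^k = eps. Hence m*(E) <= m*(Q) <= eps for every eps > 0, and since outer measure is non-negative, m*(E) = 0.

0


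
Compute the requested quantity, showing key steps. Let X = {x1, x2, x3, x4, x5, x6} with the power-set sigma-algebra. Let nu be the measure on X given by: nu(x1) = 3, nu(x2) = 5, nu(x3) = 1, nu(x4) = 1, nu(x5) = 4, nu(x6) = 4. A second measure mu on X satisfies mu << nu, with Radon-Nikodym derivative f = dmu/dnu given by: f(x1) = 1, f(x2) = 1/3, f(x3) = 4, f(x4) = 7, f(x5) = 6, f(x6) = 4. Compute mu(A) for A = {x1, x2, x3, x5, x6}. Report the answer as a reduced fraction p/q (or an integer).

By the defining property of the Radon-Nikodym derivative, for every measurable set A,
  mu(A) = integral_A f dnu.
Since nu is a discrete measure concentrated on the atoms of X, the integral over A reduces to the sum
  mu(A) = sum_{x in A} f(x) * nu({x}).
Computing each term:
  x1: f(x1) * nu(x1) = 1 * 3 = 3.
  x2: f(x2) * nu(x2) = 1/3 * 5 = 5/3.
  x3: f(x3) * nu(x3) = 4 * 1 = 4.
  x5: f(x5) * nu(x5) = 6 * 4 = 24.
  x6: f(x6) * nu(x6) = 4 * 4 = 16.
Summing: mu(A) = 3 + 5/3 + 4 + 24 + 16 = 146/3.

146/3


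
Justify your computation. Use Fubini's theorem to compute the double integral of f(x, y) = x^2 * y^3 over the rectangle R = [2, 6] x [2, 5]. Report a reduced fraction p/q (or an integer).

f(x, y) is a tensor product of a function of x and a function of y, and both factors are bounded continuous (hence Lebesgue integrable) on the rectangle, so Fubini's theorem applies:
  integral_R f d(m x m) = (integral_a1^b1 x^2 dx) * (integral_a2^b2 y^3 dy).
Inner integral in x: integral_{2}^{6} x^2 dx = (6^3 - 2^3)/3
  = 208/3.
Inner integral in y: integral_{2}^{5} y^3 dy = (5^4 - 2^4)/4
  = 609/4.
Product: (208/3) * (609/4) = 10556.

10556


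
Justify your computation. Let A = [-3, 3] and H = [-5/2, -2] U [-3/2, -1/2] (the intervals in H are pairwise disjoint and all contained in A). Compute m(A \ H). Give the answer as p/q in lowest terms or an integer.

The ambient interval has length m(A) = 3 - (-3) = 6.
Since the holes are disjoint and sit inside A, by finite additivity
  m(H) = sum_i (b_i - a_i), and m(A \ H) = m(A) - m(H).
Computing the hole measures:
  m(H_1) = -2 - (-5/2) = 1/2.
  m(H_2) = -1/2 - (-3/2) = 1.
Summed: m(H) = 1/2 + 1 = 3/2.
So m(A \ H) = 6 - 3/2 = 9/2.

9/2


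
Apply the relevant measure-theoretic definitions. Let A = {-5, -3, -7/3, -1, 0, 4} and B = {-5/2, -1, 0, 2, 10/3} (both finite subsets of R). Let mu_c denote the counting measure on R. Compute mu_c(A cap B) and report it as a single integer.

Counting measure on a finite set equals cardinality. mu_c(A cap B) = |A cap B| (elements appearing in both).
Enumerating the elements of A that also lie in B gives 2 element(s).
So mu_c(A cap B) = 2.

2


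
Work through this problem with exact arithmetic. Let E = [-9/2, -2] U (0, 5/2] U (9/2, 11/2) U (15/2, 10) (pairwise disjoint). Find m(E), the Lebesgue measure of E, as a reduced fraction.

For pairwise disjoint intervals, m(union_i I_i) = sum_i m(I_i),
and m is invariant under swapping open/closed endpoints (single points have measure 0).
So m(E) = sum_i (b_i - a_i).
  I_1 has length -2 - (-9/2) = 5/2.
  I_2 has length 5/2 - 0 = 5/2.
  I_3 has length 11/2 - 9/2 = 1.
  I_4 has length 10 - 15/2 = 5/2.
Summing:
  m(E) = 5/2 + 5/2 + 1 + 5/2 = 17/2.

17/2


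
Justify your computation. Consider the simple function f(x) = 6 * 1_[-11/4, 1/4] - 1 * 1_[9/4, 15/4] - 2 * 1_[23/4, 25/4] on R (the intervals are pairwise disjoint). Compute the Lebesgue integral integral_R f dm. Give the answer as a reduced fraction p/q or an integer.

For a simple function f = sum_i c_i * 1_{A_i} with disjoint A_i,
  integral f dm = sum_i c_i * m(A_i).
Lengths of the A_i:
  m(A_1) = 1/4 - (-11/4) = 3.
  m(A_2) = 15/4 - 9/4 = 3/2.
  m(A_3) = 25/4 - 23/4 = 1/2.
Contributions c_i * m(A_i):
  (6) * (3) = 18.
  (-1) * (3/2) = -3/2.
  (-2) * (1/2) = -1.
Total: 18 - 3/2 - 1 = 31/2.

31/2


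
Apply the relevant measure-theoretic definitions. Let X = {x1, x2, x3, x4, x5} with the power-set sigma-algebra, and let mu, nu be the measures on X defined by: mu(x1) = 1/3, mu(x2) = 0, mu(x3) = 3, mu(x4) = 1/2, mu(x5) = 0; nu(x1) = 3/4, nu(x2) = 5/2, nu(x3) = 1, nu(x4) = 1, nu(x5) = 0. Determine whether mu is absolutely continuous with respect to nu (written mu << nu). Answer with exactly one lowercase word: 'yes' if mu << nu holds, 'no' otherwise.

mu << nu means: every nu-null measurable set is also mu-null; equivalently, for every atom x, if nu({x}) = 0 then mu({x}) = 0.
Checking each atom:
  x1: nu = 3/4 > 0 -> no constraint.
  x2: nu = 5/2 > 0 -> no constraint.
  x3: nu = 1 > 0 -> no constraint.
  x4: nu = 1 > 0 -> no constraint.
  x5: nu = 0, mu = 0 -> consistent with mu << nu.
No atom violates the condition. Therefore mu << nu.

yes


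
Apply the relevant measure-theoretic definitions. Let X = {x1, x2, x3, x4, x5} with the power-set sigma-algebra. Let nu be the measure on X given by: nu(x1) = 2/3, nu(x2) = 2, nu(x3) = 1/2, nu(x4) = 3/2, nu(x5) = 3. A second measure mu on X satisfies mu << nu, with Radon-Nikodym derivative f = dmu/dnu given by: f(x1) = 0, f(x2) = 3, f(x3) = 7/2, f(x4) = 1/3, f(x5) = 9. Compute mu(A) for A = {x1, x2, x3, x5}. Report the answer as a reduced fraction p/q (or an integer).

By the defining property of the Radon-Nikodym derivative, for every measurable set A,
  mu(A) = integral_A f dnu.
Since nu is a discrete measure concentrated on the atoms of X, the integral over A reduces to the sum
  mu(A) = sum_{x in A} f(x) * nu({x}).
Computing each term:
  x1: f(x1) * nu(x1) = 0 * 2/3 = 0.
  x2: f(x2) * nu(x2) = 3 * 2 = 6.
  x3: f(x3) * nu(x3) = 7/2 * 1/2 = 7/4.
  x5: f(x5) * nu(x5) = 9 * 3 = 27.
Summing: mu(A) = 0 + 6 + 7/4 + 27 = 139/4.

139/4


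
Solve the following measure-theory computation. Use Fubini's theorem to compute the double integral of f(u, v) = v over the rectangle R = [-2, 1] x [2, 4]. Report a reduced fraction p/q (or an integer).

f(u, v) is a tensor product of a function of u and a function of v, and both factors are bounded continuous (hence Lebesgue integrable) on the rectangle, so Fubini's theorem applies:
  integral_R f d(m x m) = (integral_a1^b1 1 du) * (integral_a2^b2 v dv).
Inner integral in u: integral_{-2}^{1} 1 du = (1^1 - (-2)^1)/1
  = 3.
Inner integral in v: integral_{2}^{4} v dv = (4^2 - 2^2)/2
  = 6.
Product: (3) * (6) = 18.

18


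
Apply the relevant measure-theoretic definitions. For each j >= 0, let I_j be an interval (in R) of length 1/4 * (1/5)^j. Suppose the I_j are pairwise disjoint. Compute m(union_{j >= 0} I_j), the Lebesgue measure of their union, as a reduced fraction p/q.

By countable additivity of the Lebesgue measure on pairwise disjoint measurable sets,
  m(union_{j >= 0} I_j) = sum_{j >= 0} m(I_j) = sum_{j >= 0} a * r^j,
  with a = 1/4 and r = 1/5.
Since 0 < r = 1/5 < 1, the geometric series converges:
  sum_{j >= 0} a * r^j = a / (1 - r).
  = 1/4 / (1 - 1/5)
  = 1/4 / (4/5)
  = 5/16.

5/16


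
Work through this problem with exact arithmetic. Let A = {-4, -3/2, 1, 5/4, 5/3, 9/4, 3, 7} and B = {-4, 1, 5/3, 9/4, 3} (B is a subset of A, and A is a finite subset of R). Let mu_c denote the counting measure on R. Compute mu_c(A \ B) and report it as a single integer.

Counting measure assigns mu_c(E) = |E| (number of elements) when E is finite. For B subset A, A \ B is the set of elements of A not in B, so |A \ B| = |A| - |B|.
|A| = 8, |B| = 5, so mu_c(A \ B) = 8 - 5 = 3.

3


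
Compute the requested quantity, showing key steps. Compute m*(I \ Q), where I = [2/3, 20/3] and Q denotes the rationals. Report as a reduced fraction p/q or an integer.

The interval I = [2/3, 20/3] has m(I) = 20/3 - 2/3 = 6 (endpoints are measure-zero, so open/closed/half-open agree). Write I = (I cap Q) u (I \ Q). The rationals in I are countable, so m*(I cap Q) = 0 (cover each rational by intervals whose total length is arbitrarily small). By countable subadditivity m*(I) <= m*(I cap Q) + m*(I \ Q), hence m*(I \ Q) >= m(I) = 6. The reverse inequality m*(I \ Q) <= m*(I) = 6 is trivial since (I \ Q) is a subset of I. Therefore m*(I \ Q) = 6.

6


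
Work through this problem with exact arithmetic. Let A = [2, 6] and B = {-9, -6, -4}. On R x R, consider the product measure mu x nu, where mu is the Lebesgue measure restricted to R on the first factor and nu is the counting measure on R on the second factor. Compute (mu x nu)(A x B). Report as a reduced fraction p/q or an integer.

For a measurable rectangle A x B, the product measure satisfies
  (mu x nu)(A x B) = mu(A) * nu(B).
  mu(A) = 4.
  nu(B) = 3.
  (mu x nu)(A x B) = 4 * 3 = 12.

12


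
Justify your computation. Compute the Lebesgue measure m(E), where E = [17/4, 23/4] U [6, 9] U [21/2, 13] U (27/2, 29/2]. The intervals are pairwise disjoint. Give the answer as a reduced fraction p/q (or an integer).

For pairwise disjoint intervals, m(union_i I_i) = sum_i m(I_i),
and m is invariant under swapping open/closed endpoints (single points have measure 0).
So m(E) = sum_i (b_i - a_i).
  I_1 has length 23/4 - 17/4 = 3/2.
  I_2 has length 9 - 6 = 3.
  I_3 has length 13 - 21/2 = 5/2.
  I_4 has length 29/2 - 27/2 = 1.
Summing:
  m(E) = 3/2 + 3 + 5/2 + 1 = 8.

8


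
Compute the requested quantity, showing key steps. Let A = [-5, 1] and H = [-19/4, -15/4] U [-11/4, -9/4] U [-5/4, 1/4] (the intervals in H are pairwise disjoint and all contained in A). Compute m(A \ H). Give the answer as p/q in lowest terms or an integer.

The ambient interval has length m(A) = 1 - (-5) = 6.
Since the holes are disjoint and sit inside A, by finite additivity
  m(H) = sum_i (b_i - a_i), and m(A \ H) = m(A) - m(H).
Computing the hole measures:
  m(H_1) = -15/4 - (-19/4) = 1.
  m(H_2) = -9/4 - (-11/4) = 1/2.
  m(H_3) = 1/4 - (-5/4) = 3/2.
Summed: m(H) = 1 + 1/2 + 3/2 = 3.
So m(A \ H) = 6 - 3 = 3.

3


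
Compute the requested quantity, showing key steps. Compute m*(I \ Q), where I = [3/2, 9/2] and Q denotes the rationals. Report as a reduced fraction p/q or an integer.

The interval I = [3/2, 9/2] has m(I) = 9/2 - 3/2 = 3 (endpoints are measure-zero, so open/closed/half-open agree). Write I = (I cap Q) u (I \ Q). The rationals in I are countable, so m*(I cap Q) = 0 (cover each rational by intervals whose total length is arbitrarily small). By countable subadditivity m*(I) <= m*(I cap Q) + m*(I \ Q), hence m*(I \ Q) >= m(I) = 3. The reverse inequality m*(I \ Q) <= m*(I) = 3 is trivial since (I \ Q) is a subset of I. Therefore m*(I \ Q) = 3.

3


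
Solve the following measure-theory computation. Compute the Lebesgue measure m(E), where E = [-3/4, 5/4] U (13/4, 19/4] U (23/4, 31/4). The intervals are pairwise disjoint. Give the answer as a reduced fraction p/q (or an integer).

For pairwise disjoint intervals, m(union_i I_i) = sum_i m(I_i),
and m is invariant under swapping open/closed endpoints (single points have measure 0).
So m(E) = sum_i (b_i - a_i).
  I_1 has length 5/4 - (-3/4) = 2.
  I_2 has length 19/4 - 13/4 = 3/2.
  I_3 has length 31/4 - 23/4 = 2.
Summing:
  m(E) = 2 + 3/2 + 2 = 11/2.

11/2


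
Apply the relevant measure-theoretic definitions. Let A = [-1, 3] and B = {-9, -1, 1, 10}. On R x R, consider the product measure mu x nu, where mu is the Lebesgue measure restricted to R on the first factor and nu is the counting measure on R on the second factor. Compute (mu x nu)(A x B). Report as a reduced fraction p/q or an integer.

For a measurable rectangle A x B, the product measure satisfies
  (mu x nu)(A x B) = mu(A) * nu(B).
  mu(A) = 4.
  nu(B) = 4.
  (mu x nu)(A x B) = 4 * 4 = 16.

16


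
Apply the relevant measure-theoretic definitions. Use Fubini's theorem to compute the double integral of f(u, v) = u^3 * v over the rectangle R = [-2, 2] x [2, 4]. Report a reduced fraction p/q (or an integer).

f(u, v) is a tensor product of a function of u and a function of v, and both factors are bounded continuous (hence Lebesgue integrable) on the rectangle, so Fubini's theorem applies:
  integral_R f d(m x m) = (integral_a1^b1 u^3 du) * (integral_a2^b2 v dv).
Inner integral in u: integral_{-2}^{2} u^3 du = (2^4 - (-2)^4)/4
  = 0.
Inner integral in v: integral_{2}^{4} v dv = (4^2 - 2^2)/2
  = 6.
Product: (0) * (6) = 0.

0


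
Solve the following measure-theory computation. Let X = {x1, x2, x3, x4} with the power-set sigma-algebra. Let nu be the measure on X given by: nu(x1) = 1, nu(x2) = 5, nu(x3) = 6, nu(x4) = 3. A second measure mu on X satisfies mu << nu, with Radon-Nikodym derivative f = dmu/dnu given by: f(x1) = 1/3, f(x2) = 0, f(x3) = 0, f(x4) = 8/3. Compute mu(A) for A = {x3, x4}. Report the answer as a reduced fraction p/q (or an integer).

By the defining property of the Radon-Nikodym derivative, for every measurable set A,
  mu(A) = integral_A f dnu.
Since nu is a discrete measure concentrated on the atoms of X, the integral over A reduces to the sum
  mu(A) = sum_{x in A} f(x) * nu({x}).
Computing each term:
  x3: f(x3) * nu(x3) = 0 * 6 = 0.
  x4: f(x4) * nu(x4) = 8/3 * 3 = 8.
Summing: mu(A) = 0 + 8 = 8.

8


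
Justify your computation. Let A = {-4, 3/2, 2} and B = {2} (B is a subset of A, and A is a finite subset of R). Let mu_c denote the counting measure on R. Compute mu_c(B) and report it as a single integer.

Counting measure assigns mu_c(E) = |E| (number of elements) when E is finite.
B has 1 element(s), so mu_c(B) = 1.

1


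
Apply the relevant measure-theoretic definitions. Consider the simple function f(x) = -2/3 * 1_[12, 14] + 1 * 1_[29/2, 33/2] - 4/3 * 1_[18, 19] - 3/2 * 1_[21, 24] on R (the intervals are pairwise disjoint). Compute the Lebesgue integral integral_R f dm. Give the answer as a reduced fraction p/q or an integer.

For a simple function f = sum_i c_i * 1_{A_i} with disjoint A_i,
  integral f dm = sum_i c_i * m(A_i).
Lengths of the A_i:
  m(A_1) = 14 - 12 = 2.
  m(A_2) = 33/2 - 29/2 = 2.
  m(A_3) = 19 - 18 = 1.
  m(A_4) = 24 - 21 = 3.
Contributions c_i * m(A_i):
  (-2/3) * (2) = -4/3.
  (1) * (2) = 2.
  (-4/3) * (1) = -4/3.
  (-3/2) * (3) = -9/2.
Total: -4/3 + 2 - 4/3 - 9/2 = -31/6.

-31/6


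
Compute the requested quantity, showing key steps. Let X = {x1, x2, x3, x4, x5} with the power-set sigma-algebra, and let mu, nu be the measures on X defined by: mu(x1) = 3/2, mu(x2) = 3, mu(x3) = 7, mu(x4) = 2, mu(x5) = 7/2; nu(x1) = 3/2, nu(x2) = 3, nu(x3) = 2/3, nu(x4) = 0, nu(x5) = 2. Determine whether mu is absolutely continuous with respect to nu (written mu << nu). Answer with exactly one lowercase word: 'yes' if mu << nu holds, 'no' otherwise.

mu << nu means: every nu-null measurable set is also mu-null; equivalently, for every atom x, if nu({x}) = 0 then mu({x}) = 0.
Checking each atom:
  x1: nu = 3/2 > 0 -> no constraint.
  x2: nu = 3 > 0 -> no constraint.
  x3: nu = 2/3 > 0 -> no constraint.
  x4: nu = 0, mu = 2 > 0 -> violates mu << nu.
  x5: nu = 2 > 0 -> no constraint.
The atom(s) x4 violate the condition (nu = 0 but mu > 0). Therefore mu is NOT absolutely continuous w.r.t. nu.

no


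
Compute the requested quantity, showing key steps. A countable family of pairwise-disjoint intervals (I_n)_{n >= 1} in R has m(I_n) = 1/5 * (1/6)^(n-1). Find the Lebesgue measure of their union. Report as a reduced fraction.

By countable additivity of the Lebesgue measure on pairwise disjoint measurable sets,
  m(union_{n >= 1} I_n) = sum_{n >= 1} m(I_n) = sum_{n >= 1} a * r^(n-1),
  with a = 1/5 and r = 1/6.
Since 0 < r = 1/6 < 1, the geometric series converges:
  sum_{n >= 1} a * r^(n-1) = a / (1 - r).
  = 1/5 / (1 - 1/6)
  = 1/5 / (5/6)
  = 6/25.

6/25


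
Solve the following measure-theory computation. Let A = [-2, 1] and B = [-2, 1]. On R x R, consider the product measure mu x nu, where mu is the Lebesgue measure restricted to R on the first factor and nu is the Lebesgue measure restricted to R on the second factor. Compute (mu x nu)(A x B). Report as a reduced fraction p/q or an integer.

For a measurable rectangle A x B, the product measure satisfies
  (mu x nu)(A x B) = mu(A) * nu(B).
  mu(A) = 3.
  nu(B) = 3.
  (mu x nu)(A x B) = 3 * 3 = 9.

9


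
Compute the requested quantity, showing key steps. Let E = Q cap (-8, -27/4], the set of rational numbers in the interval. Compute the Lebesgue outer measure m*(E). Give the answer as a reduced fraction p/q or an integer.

The set Q cap (-8, -27/4] is countable (a subset of the countable set Q). Lebesgue outer measure of any countable set is 0: each singleton {q} has m*({q}) = 0, and by countable subadditivity m*(union_k {q_k}) <= sum_k m*({q_k}) = sum_k 0 = 0. The reverse inequality m*(E) >= 0 is automatic. So m*(Q cap (-8, -27/4]) = 0.

0


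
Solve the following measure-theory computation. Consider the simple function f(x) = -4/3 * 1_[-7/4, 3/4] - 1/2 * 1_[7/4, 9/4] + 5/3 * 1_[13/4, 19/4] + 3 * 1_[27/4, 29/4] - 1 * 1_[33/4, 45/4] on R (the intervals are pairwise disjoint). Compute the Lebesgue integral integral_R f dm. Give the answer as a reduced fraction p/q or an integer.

For a simple function f = sum_i c_i * 1_{A_i} with disjoint A_i,
  integral f dm = sum_i c_i * m(A_i).
Lengths of the A_i:
  m(A_1) = 3/4 - (-7/4) = 5/2.
  m(A_2) = 9/4 - 7/4 = 1/2.
  m(A_3) = 19/4 - 13/4 = 3/2.
  m(A_4) = 29/4 - 27/4 = 1/2.
  m(A_5) = 45/4 - 33/4 = 3.
Contributions c_i * m(A_i):
  (-4/3) * (5/2) = -10/3.
  (-1/2) * (1/2) = -1/4.
  (5/3) * (3/2) = 5/2.
  (3) * (1/2) = 3/2.
  (-1) * (3) = -3.
Total: -10/3 - 1/4 + 5/2 + 3/2 - 3 = -31/12.

-31/12


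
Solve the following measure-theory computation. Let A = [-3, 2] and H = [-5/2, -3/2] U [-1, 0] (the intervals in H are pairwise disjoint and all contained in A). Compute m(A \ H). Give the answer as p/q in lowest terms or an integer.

The ambient interval has length m(A) = 2 - (-3) = 5.
Since the holes are disjoint and sit inside A, by finite additivity
  m(H) = sum_i (b_i - a_i), and m(A \ H) = m(A) - m(H).
Computing the hole measures:
  m(H_1) = -3/2 - (-5/2) = 1.
  m(H_2) = 0 - (-1) = 1.
Summed: m(H) = 1 + 1 = 2.
So m(A \ H) = 5 - 2 = 3.

3


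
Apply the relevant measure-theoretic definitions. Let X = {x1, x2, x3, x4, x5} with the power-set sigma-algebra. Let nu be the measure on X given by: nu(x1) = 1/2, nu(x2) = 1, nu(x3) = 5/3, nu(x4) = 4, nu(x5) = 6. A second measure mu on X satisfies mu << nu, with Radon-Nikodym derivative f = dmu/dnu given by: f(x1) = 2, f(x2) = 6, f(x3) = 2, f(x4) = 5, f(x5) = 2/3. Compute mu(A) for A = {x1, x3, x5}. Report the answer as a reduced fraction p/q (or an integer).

By the defining property of the Radon-Nikodym derivative, for every measurable set A,
  mu(A) = integral_A f dnu.
Since nu is a discrete measure concentrated on the atoms of X, the integral over A reduces to the sum
  mu(A) = sum_{x in A} f(x) * nu({x}).
Computing each term:
  x1: f(x1) * nu(x1) = 2 * 1/2 = 1.
  x3: f(x3) * nu(x3) = 2 * 5/3 = 10/3.
  x5: f(x5) * nu(x5) = 2/3 * 6 = 4.
Summing: mu(A) = 1 + 10/3 + 4 = 25/3.

25/3


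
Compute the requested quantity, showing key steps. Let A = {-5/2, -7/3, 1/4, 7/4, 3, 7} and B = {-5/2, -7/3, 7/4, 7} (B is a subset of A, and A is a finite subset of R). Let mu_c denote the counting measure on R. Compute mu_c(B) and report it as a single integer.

Counting measure assigns mu_c(E) = |E| (number of elements) when E is finite.
B has 4 element(s), so mu_c(B) = 4.

4


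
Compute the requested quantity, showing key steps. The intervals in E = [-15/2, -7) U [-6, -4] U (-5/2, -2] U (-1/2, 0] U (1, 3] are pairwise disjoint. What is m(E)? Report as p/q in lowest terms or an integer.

For pairwise disjoint intervals, m(union_i I_i) = sum_i m(I_i),
and m is invariant under swapping open/closed endpoints (single points have measure 0).
So m(E) = sum_i (b_i - a_i).
  I_1 has length -7 - (-15/2) = 1/2.
  I_2 has length -4 - (-6) = 2.
  I_3 has length -2 - (-5/2) = 1/2.
  I_4 has length 0 - (-1/2) = 1/2.
  I_5 has length 3 - 1 = 2.
Summing:
  m(E) = 1/2 + 2 + 1/2 + 1/2 + 2 = 11/2.

11/2


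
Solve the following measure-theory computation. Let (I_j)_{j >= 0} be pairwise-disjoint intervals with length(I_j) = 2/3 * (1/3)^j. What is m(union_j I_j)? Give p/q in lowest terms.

By countable additivity of the Lebesgue measure on pairwise disjoint measurable sets,
  m(union_{j >= 0} I_j) = sum_{j >= 0} m(I_j) = sum_{j >= 0} a * r^j,
  with a = 2/3 and r = 1/3.
Since 0 < r = 1/3 < 1, the geometric series converges:
  sum_{j >= 0} a * r^j = a / (1 - r).
  = 2/3 / (1 - 1/3)
  = 2/3 / (2/3)
  = 1.

1


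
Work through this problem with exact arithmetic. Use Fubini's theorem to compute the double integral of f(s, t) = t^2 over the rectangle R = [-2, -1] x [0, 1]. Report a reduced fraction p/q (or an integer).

f(s, t) is a tensor product of a function of s and a function of t, and both factors are bounded continuous (hence Lebesgue integrable) on the rectangle, so Fubini's theorem applies:
  integral_R f d(m x m) = (integral_a1^b1 1 ds) * (integral_a2^b2 t^2 dt).
Inner integral in s: integral_{-2}^{-1} 1 ds = ((-1)^1 - (-2)^1)/1
  = 1.
Inner integral in t: integral_{0}^{1} t^2 dt = (1^3 - 0^3)/3
  = 1/3.
Product: (1) * (1/3) = 1/3.

1/3


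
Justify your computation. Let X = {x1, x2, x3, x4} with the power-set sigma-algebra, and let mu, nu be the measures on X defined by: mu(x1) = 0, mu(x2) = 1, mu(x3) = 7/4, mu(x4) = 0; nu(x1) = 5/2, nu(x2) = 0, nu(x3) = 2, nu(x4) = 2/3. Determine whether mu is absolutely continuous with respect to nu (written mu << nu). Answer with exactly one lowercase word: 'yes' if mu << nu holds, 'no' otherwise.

mu << nu means: every nu-null measurable set is also mu-null; equivalently, for every atom x, if nu({x}) = 0 then mu({x}) = 0.
Checking each atom:
  x1: nu = 5/2 > 0 -> no constraint.
  x2: nu = 0, mu = 1 > 0 -> violates mu << nu.
  x3: nu = 2 > 0 -> no constraint.
  x4: nu = 2/3 > 0 -> no constraint.
The atom(s) x2 violate the condition (nu = 0 but mu > 0). Therefore mu is NOT absolutely continuous w.r.t. nu.

no


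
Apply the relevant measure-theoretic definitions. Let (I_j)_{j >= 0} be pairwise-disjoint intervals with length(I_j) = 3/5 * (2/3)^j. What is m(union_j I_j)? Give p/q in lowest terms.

By countable additivity of the Lebesgue measure on pairwise disjoint measurable sets,
  m(union_{j >= 0} I_j) = sum_{j >= 0} m(I_j) = sum_{j >= 0} a * r^j,
  with a = 3/5 and r = 2/3.
Since 0 < r = 2/3 < 1, the geometric series converges:
  sum_{j >= 0} a * r^j = a / (1 - r).
  = 3/5 / (1 - 2/3)
  = 3/5 / (1/3)
  = 9/5.

9/5


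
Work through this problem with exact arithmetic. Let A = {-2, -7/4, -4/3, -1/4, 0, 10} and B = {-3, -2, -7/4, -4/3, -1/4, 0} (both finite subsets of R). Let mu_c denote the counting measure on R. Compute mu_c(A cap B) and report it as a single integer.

Counting measure on a finite set equals cardinality. mu_c(A cap B) = |A cap B| (elements appearing in both).
Enumerating the elements of A that also lie in B gives 5 element(s).
So mu_c(A cap B) = 5.

5


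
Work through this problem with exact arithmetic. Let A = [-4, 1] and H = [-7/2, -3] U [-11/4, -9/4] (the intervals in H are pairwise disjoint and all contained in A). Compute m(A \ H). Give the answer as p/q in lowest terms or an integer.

The ambient interval has length m(A) = 1 - (-4) = 5.
Since the holes are disjoint and sit inside A, by finite additivity
  m(H) = sum_i (b_i - a_i), and m(A \ H) = m(A) - m(H).
Computing the hole measures:
  m(H_1) = -3 - (-7/2) = 1/2.
  m(H_2) = -9/4 - (-11/4) = 1/2.
Summed: m(H) = 1/2 + 1/2 = 1.
So m(A \ H) = 5 - 1 = 4.

4


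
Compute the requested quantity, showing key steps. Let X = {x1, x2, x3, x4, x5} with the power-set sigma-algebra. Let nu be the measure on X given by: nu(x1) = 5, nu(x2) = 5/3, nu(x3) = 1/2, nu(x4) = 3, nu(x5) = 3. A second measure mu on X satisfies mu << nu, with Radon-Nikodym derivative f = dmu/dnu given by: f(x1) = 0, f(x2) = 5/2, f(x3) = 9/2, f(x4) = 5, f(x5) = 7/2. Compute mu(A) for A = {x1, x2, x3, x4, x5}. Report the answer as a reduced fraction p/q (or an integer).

By the defining property of the Radon-Nikodym derivative, for every measurable set A,
  mu(A) = integral_A f dnu.
Since nu is a discrete measure concentrated on the atoms of X, the integral over A reduces to the sum
  mu(A) = sum_{x in A} f(x) * nu({x}).
Computing each term:
  x1: f(x1) * nu(x1) = 0 * 5 = 0.
  x2: f(x2) * nu(x2) = 5/2 * 5/3 = 25/6.
  x3: f(x3) * nu(x3) = 9/2 * 1/2 = 9/4.
  x4: f(x4) * nu(x4) = 5 * 3 = 15.
  x5: f(x5) * nu(x5) = 7/2 * 3 = 21/2.
Summing: mu(A) = 0 + 25/6 + 9/4 + 15 + 21/2 = 383/12.

383/12


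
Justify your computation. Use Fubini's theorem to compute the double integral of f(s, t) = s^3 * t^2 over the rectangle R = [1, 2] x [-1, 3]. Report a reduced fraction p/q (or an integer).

f(s, t) is a tensor product of a function of s and a function of t, and both factors are bounded continuous (hence Lebesgue integrable) on the rectangle, so Fubini's theorem applies:
  integral_R f d(m x m) = (integral_a1^b1 s^3 ds) * (integral_a2^b2 t^2 dt).
Inner integral in s: integral_{1}^{2} s^3 ds = (2^4 - 1^4)/4
  = 15/4.
Inner integral in t: integral_{-1}^{3} t^2 dt = (3^3 - (-1)^3)/3
  = 28/3.
Product: (15/4) * (28/3) = 35.

35


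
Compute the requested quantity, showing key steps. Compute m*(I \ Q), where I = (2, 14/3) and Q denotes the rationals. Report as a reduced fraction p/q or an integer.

The interval I = (2, 14/3) has m(I) = 14/3 - 2 = 8/3 (endpoints are measure-zero, so open/closed/half-open agree). Write I = (I cap Q) u (I \ Q). The rationals in I are countable, so m*(I cap Q) = 0 (cover each rational by intervals whose total length is arbitrarily small). By countable subadditivity m*(I) <= m*(I cap Q) + m*(I \ Q), hence m*(I \ Q) >= m(I) = 8/3. The reverse inequality m*(I \ Q) <= m*(I) = 8/3 is trivial since (I \ Q) is a subset of I. Therefore m*(I \ Q) = 8/3.

8/3


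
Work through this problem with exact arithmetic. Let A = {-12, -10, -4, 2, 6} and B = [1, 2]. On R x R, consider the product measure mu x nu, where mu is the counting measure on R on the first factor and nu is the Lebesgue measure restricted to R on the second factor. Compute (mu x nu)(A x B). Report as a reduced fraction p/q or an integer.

For a measurable rectangle A x B, the product measure satisfies
  (mu x nu)(A x B) = mu(A) * nu(B).
  mu(A) = 5.
  nu(B) = 1.
  (mu x nu)(A x B) = 5 * 1 = 5.

5


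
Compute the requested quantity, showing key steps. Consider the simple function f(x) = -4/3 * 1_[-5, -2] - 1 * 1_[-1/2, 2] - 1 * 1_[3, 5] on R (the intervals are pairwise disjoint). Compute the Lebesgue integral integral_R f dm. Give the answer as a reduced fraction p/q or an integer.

For a simple function f = sum_i c_i * 1_{A_i} with disjoint A_i,
  integral f dm = sum_i c_i * m(A_i).
Lengths of the A_i:
  m(A_1) = -2 - (-5) = 3.
  m(A_2) = 2 - (-1/2) = 5/2.
  m(A_3) = 5 - 3 = 2.
Contributions c_i * m(A_i):
  (-4/3) * (3) = -4.
  (-1) * (5/2) = -5/2.
  (-1) * (2) = -2.
Total: -4 - 5/2 - 2 = -17/2.

-17/2


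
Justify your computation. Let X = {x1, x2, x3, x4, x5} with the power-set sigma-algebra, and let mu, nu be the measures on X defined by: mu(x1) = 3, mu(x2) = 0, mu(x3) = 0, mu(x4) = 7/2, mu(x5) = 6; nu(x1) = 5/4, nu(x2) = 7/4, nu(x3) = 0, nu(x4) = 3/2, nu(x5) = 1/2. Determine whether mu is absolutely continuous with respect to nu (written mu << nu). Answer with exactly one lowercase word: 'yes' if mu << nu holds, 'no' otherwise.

mu << nu means: every nu-null measurable set is also mu-null; equivalently, for every atom x, if nu({x}) = 0 then mu({x}) = 0.
Checking each atom:
  x1: nu = 5/4 > 0 -> no constraint.
  x2: nu = 7/4 > 0 -> no constraint.
  x3: nu = 0, mu = 0 -> consistent with mu << nu.
  x4: nu = 3/2 > 0 -> no constraint.
  x5: nu = 1/2 > 0 -> no constraint.
No atom violates the condition. Therefore mu << nu.

yes


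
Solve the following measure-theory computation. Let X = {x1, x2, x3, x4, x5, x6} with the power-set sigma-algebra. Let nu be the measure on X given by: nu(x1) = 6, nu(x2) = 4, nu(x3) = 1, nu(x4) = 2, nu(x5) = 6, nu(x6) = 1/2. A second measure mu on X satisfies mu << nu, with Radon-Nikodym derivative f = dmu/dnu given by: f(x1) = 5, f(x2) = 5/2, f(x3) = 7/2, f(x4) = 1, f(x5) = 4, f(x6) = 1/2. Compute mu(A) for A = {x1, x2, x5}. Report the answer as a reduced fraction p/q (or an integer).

By the defining property of the Radon-Nikodym derivative, for every measurable set A,
  mu(A) = integral_A f dnu.
Since nu is a discrete measure concentrated on the atoms of X, the integral over A reduces to the sum
  mu(A) = sum_{x in A} f(x) * nu({x}).
Computing each term:
  x1: f(x1) * nu(x1) = 5 * 6 = 30.
  x2: f(x2) * nu(x2) = 5/2 * 4 = 10.
  x5: f(x5) * nu(x5) = 4 * 6 = 24.
Summing: mu(A) = 30 + 10 + 24 = 64.

64


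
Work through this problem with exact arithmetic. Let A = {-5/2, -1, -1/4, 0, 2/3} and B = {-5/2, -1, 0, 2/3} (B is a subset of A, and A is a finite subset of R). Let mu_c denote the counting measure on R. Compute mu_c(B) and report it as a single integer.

Counting measure assigns mu_c(E) = |E| (number of elements) when E is finite.
B has 4 element(s), so mu_c(B) = 4.

4


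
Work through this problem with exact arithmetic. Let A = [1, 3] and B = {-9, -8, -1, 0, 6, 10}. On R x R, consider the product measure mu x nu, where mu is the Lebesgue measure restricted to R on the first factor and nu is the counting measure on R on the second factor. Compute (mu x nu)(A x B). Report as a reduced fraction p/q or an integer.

For a measurable rectangle A x B, the product measure satisfies
  (mu x nu)(A x B) = mu(A) * nu(B).
  mu(A) = 2.
  nu(B) = 6.
  (mu x nu)(A x B) = 2 * 6 = 12.

12


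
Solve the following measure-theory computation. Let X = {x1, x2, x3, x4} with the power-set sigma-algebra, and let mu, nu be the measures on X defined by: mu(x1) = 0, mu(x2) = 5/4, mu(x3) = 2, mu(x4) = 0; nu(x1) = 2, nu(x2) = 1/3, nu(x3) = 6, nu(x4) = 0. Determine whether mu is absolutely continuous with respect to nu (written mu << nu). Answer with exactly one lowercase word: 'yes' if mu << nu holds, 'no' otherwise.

mu << nu means: every nu-null measurable set is also mu-null; equivalently, for every atom x, if nu({x}) = 0 then mu({x}) = 0.
Checking each atom:
  x1: nu = 2 > 0 -> no constraint.
  x2: nu = 1/3 > 0 -> no constraint.
  x3: nu = 6 > 0 -> no constraint.
  x4: nu = 0, mu = 0 -> consistent with mu << nu.
No atom violates the condition. Therefore mu << nu.

yes


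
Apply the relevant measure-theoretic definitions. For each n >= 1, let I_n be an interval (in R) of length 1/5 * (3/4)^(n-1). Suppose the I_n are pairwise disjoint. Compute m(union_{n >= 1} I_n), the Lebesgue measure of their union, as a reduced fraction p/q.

By countable additivity of the Lebesgue measure on pairwise disjoint measurable sets,
  m(union_{n >= 1} I_n) = sum_{n >= 1} m(I_n) = sum_{n >= 1} a * r^(n-1),
  with a = 1/5 and r = 3/4.
Since 0 < r = 3/4 < 1, the geometric series converges:
  sum_{n >= 1} a * r^(n-1) = a / (1 - r).
  = 1/5 / (1 - 3/4)
  = 1/5 / (1/4)
  = 4/5.

4/5
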